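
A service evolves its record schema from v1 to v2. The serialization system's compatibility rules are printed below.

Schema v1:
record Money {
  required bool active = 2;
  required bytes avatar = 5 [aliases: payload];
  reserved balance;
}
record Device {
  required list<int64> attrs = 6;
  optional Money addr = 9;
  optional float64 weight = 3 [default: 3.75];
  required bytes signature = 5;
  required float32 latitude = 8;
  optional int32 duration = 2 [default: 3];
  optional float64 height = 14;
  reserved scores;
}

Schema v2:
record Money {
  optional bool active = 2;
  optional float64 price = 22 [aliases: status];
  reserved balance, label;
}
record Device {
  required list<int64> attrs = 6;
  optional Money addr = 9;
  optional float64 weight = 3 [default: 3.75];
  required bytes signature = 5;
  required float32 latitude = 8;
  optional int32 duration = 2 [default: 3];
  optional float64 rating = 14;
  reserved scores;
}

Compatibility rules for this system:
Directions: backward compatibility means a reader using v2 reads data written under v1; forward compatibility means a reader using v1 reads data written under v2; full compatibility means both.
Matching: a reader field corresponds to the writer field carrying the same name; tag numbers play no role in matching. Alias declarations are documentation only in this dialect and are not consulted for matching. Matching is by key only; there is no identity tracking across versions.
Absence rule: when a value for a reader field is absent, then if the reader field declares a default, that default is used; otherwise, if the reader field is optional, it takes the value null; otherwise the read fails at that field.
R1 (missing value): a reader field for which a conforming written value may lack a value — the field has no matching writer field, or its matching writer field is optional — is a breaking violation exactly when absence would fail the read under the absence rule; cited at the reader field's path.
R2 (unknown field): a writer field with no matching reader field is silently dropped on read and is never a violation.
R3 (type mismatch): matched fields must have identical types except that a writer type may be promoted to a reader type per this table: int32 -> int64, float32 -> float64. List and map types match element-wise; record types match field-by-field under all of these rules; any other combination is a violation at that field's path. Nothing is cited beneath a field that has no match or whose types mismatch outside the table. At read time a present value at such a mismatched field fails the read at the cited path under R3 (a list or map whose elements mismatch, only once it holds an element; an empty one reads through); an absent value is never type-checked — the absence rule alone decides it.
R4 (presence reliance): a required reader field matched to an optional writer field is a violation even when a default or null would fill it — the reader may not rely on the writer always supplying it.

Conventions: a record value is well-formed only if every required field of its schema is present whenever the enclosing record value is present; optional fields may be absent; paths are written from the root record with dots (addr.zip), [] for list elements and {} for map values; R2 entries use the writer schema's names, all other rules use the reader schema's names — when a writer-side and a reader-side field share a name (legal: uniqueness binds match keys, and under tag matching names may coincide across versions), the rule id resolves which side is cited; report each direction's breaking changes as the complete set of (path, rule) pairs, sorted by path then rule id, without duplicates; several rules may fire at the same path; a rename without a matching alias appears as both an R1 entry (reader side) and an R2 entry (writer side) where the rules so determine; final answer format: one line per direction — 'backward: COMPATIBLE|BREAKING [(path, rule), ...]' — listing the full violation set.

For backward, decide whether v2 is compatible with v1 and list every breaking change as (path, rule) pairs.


in Device below, arrows point writer -> reader
backward on Device — v2 reading data written by v1:
  attrs <- attrs (list<int64> -> list<int64>, writer required)
  addr <- addr (Money -> Money, writer optional)
  weight <- weight (float64 -> float64, writer optional)
  signature <- signature (bytes -> bytes, writer required)
  latitude <- latitude (float32 -> float32, writer required)
  duration <- duration (int32 -> int32, writer optional)
  rating: no writer match
  writer field height has no reader counterpart
  addr.active <- addr.active (bool -> bool, writer required)
  addr.price: no writer match
  writer field addr.avatar has no reader counterpart
  nothing fires on Device: backward is COMPATIBLE
the rest of the Device diff is inert for this question:
  removed field avatar from record Money -> affects forward compatibility only, which is not asked
  field active in record Money: required changed to optional -> affects forward compatibility only, which is not asked
  renamed field height to rating in record Device -> triggers nothing under Device's printed rules — same verdict
  added field price to record Money: optional float64, tag 22 (in v2 it sits last) -> triggers nothing under Device's printed rules — same verdict

backward: COMPATIBLE []


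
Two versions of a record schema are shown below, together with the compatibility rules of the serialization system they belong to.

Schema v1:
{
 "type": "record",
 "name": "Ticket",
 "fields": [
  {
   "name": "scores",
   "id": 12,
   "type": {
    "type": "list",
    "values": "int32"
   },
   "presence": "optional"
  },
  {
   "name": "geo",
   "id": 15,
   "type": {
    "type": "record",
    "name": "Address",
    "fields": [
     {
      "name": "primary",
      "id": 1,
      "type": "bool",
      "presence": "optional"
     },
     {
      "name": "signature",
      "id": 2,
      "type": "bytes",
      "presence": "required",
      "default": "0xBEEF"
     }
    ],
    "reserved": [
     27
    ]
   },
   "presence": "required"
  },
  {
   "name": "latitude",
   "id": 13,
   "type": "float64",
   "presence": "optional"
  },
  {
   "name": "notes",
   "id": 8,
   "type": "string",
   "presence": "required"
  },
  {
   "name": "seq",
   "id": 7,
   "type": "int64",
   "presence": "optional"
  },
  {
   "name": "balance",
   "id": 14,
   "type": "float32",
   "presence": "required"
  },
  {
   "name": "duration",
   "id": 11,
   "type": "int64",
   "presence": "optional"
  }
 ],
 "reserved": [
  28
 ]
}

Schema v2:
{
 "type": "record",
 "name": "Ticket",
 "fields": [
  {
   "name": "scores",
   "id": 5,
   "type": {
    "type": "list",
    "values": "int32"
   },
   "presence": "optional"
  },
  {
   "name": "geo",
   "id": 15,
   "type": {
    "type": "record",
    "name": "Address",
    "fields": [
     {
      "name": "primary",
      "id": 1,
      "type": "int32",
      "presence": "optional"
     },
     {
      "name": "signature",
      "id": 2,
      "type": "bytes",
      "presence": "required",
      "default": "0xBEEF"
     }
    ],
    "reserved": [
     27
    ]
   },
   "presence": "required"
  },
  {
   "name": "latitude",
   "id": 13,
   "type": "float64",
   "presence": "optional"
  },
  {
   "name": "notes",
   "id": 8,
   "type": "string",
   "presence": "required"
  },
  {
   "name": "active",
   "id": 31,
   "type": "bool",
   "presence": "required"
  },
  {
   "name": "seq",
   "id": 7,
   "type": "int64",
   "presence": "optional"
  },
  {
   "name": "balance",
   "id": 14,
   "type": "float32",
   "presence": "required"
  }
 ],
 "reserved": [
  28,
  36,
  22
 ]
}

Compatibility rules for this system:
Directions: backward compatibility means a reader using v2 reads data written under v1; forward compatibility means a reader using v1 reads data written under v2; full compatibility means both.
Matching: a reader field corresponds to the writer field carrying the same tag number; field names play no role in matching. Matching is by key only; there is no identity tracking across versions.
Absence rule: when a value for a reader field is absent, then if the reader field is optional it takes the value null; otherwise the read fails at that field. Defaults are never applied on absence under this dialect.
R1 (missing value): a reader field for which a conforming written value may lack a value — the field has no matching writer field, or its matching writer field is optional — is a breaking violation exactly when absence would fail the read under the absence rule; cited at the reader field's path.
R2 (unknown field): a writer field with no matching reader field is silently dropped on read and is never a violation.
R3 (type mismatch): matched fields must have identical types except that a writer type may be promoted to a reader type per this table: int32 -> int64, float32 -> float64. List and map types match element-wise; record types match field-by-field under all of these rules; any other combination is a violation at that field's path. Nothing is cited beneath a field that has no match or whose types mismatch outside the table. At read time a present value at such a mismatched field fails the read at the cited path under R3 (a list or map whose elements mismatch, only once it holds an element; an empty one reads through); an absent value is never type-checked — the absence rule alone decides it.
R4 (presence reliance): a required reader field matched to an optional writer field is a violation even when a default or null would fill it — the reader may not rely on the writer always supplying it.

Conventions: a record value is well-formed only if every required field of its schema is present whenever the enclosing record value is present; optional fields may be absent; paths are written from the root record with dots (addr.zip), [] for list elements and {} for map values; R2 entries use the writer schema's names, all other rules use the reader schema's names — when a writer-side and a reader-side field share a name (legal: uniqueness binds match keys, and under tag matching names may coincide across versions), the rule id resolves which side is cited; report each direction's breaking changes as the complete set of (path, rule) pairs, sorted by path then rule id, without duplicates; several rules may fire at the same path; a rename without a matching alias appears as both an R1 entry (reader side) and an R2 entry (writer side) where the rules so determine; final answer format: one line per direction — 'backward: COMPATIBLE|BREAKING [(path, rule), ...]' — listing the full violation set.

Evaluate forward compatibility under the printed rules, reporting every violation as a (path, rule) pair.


forward: BREAKING [(geo.primary, R3)]

arrows below run writer -> reader for Ticket
forward on Ticket — v1 reading data written by v2:
  scores: no writer-side match
  geo: paired with writer geo (Address -> Address; writer required)
  latitude: paired with writer latitude (float64 -> float64; writer optional)
  notes: paired with writer notes (string -> string; writer required)
  seq: paired with writer seq (int64 -> int64; writer optional)
  balance: paired with writer balance (float32 -> float32; writer required)
  duration: no writer-side match
  scores (writer side), unknown to reader
  active (writer side), unknown to reader
  geo.primary: paired with writer geo.primary (int32 -> bool; writer optional)
  geo.signature: paired with writer geo.signature (bytes -> bytes; writer required)
  rule R3 violated at geo.primary
  => forward: BREAKING (1)
diffs on Ticket not affecting the asked answer:
  field scores in record Ticket: tag 12 changed to 5 -> triggers nothing under Ticket's printed rules — same verdict
  added field active to record Ticket: required bool, tag 31 (in v2 it sits immediately before seq) -> matters only for Ticket's backward compatibility — outside the asked direction
  removed field duration from record Ticket -> triggers nothing under Ticket's printed rules — same verdict


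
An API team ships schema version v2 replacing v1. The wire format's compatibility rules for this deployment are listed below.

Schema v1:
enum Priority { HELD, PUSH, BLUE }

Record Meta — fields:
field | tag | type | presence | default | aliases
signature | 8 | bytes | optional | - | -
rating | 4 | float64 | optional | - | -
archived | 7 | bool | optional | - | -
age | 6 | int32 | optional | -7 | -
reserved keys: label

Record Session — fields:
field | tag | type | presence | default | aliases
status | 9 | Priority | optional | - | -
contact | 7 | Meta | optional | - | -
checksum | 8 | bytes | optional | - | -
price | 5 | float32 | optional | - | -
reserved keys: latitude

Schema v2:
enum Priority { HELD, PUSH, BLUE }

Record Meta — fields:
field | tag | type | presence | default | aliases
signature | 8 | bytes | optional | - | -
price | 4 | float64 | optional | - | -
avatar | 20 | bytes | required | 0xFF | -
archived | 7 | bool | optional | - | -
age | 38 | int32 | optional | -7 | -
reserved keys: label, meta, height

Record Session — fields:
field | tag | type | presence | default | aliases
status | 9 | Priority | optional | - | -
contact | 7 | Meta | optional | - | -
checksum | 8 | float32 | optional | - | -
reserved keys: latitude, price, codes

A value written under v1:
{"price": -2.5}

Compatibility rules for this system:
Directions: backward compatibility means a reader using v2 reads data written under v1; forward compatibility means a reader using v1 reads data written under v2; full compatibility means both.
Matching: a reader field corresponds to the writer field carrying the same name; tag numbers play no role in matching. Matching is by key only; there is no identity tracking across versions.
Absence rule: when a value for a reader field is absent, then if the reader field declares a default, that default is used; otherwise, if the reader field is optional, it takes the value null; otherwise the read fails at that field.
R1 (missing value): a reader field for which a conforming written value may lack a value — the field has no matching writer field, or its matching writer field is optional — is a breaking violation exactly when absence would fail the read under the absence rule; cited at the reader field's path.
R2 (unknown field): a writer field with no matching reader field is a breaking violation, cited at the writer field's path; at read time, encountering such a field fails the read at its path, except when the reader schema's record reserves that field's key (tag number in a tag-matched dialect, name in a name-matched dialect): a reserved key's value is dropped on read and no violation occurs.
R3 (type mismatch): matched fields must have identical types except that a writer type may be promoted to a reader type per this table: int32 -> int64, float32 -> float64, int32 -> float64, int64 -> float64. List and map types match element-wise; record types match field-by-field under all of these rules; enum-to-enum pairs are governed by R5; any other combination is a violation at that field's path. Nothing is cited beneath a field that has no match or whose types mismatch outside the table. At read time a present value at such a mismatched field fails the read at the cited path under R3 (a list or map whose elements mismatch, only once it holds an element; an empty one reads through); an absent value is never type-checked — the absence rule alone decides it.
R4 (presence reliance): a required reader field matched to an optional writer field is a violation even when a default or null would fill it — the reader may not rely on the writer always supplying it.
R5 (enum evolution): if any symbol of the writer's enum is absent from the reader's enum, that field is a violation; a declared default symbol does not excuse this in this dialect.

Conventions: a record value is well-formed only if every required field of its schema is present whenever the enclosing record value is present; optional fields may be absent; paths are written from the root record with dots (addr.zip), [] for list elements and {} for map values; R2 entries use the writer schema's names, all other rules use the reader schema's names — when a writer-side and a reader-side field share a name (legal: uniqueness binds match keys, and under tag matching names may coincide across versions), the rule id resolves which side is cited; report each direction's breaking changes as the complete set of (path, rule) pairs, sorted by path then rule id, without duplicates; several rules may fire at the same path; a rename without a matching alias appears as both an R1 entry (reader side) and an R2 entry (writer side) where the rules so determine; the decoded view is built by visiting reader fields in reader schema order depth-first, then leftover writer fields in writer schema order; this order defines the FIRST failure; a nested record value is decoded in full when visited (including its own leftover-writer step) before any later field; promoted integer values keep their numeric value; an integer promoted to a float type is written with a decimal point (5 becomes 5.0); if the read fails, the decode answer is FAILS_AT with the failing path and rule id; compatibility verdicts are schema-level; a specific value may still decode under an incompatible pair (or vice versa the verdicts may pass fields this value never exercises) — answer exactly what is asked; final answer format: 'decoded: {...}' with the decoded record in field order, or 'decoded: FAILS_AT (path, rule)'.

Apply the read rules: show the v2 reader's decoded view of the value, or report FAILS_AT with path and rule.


in Session below, arrows point writer -> reader
migrating the Session value to v2:
  status := null (missing; optional => null)
  contact := null (missing; optional => null)
  checksum := null (missing; optional => null)
  writer price: reserved -> dropped
  => decoded: {"status": null, "contact": null, "checksum": null}
the other Session changes do not affect what is asked:
  renamed field rating to price in record Meta -> shifts the Session verdicts, not this decode
  field age in record Meta: tag 6 changed to 38 -> fires no rule on Session under this dialect and leaves the result unchanged
  added field avatar to record Meta: required bytes, tag 20, default 0xFF (in v2 it sits immediately before archived) -> shifts the Session verdicts, not this decode
  field checksum in record Session: type bytes changed to float32 -> shifts the Session verdicts, not this decode

decoded: {"status": null, "contact": null, "checksum": null}


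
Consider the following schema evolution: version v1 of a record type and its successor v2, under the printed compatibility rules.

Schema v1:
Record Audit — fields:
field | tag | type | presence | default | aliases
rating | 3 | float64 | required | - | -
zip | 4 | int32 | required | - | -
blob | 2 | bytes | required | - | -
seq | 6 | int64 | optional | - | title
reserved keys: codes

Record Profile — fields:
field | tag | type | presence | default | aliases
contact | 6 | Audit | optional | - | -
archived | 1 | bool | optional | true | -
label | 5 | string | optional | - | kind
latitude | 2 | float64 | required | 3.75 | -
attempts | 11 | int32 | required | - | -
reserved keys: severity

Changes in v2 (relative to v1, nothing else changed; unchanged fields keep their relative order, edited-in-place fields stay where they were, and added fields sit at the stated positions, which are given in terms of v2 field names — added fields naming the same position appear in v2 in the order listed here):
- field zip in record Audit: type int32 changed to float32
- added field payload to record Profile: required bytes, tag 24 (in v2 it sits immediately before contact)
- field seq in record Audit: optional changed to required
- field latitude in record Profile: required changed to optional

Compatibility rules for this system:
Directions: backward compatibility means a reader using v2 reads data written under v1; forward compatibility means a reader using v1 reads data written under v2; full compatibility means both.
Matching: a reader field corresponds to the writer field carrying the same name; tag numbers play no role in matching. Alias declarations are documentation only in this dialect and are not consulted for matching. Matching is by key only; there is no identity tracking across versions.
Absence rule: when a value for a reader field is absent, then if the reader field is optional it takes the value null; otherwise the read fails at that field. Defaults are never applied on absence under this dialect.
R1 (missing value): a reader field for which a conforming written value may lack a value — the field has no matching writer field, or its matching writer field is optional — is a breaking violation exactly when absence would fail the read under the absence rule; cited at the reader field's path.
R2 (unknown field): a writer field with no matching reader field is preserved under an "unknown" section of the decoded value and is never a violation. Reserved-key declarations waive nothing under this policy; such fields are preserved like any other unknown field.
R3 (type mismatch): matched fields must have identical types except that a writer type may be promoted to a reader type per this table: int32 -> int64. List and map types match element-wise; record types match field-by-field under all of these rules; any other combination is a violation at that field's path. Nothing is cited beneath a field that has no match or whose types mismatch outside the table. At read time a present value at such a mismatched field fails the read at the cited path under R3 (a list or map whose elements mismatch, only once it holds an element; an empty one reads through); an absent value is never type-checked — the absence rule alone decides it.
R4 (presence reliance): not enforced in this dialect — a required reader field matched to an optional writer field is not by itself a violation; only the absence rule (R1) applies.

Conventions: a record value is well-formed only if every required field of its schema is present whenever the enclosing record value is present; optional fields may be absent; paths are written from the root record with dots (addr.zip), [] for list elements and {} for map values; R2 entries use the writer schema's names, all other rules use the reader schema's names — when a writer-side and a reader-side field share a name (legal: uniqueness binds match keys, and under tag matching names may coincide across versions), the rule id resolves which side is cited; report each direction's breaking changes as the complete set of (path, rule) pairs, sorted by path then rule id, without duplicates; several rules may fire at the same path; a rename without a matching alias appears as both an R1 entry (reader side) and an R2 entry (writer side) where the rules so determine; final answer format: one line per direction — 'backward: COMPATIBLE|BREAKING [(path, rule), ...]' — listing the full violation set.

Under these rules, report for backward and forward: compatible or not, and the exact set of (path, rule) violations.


backward: BREAKING [(contact.seq, R1), (contact.zip, R3), (payload, R1)]; forward: BREAKING [(contact.zip, R3), (latitude, R1)]

in Profile below, arrows point writer -> reader
backward analysis of Profile with v2 as reader and v1 as writer:
  no writer field matches reader payload
  contact <- contact (Audit -> Audit, writer optional)
  archived <- archived (bool -> bool, writer optional)
  label <- label (string -> string, writer optional)
  latitude <- latitude (float64 -> float64, writer required)
  attempts <- attempts (int32 -> int32, writer required)
  contact.rating <- contact.rating (float64 -> float64, writer required)
  contact.zip <- contact.zip (int32 -> float32, writer required)
  contact.blob <- contact.blob (bytes -> bytes, writer required)
  contact.seq <- contact.seq (int64 -> int64, writer optional)
  violation R1 at contact.seq
  violation R3 at contact.zip
  violation R1 at payload
  backward on Profile therefore BREAKING (3)
forward analysis of Profile with v1 as reader and v2 as writer:
  contact <- contact (Audit -> Audit, writer optional)
  archived <- archived (bool -> bool, writer optional)
  label <- label (string -> string, writer optional)
  latitude <- latitude (float64 -> float64, writer optional)
  attempts <- attempts (int32 -> int32, writer required)
  writer payload: unknown to reader
  contact.rating <- contact.rating (float64 -> float64, writer required)
  contact.zip <- contact.zip (float32 -> int32, writer required)
  contact.blob <- contact.blob (bytes -> bytes, writer required)
  contact.seq <- contact.seq (int64 -> int64, writer required)
  violation R3 at contact.zip
  violation R1 at latitude
  forward on Profile therefore BREAKING (2)


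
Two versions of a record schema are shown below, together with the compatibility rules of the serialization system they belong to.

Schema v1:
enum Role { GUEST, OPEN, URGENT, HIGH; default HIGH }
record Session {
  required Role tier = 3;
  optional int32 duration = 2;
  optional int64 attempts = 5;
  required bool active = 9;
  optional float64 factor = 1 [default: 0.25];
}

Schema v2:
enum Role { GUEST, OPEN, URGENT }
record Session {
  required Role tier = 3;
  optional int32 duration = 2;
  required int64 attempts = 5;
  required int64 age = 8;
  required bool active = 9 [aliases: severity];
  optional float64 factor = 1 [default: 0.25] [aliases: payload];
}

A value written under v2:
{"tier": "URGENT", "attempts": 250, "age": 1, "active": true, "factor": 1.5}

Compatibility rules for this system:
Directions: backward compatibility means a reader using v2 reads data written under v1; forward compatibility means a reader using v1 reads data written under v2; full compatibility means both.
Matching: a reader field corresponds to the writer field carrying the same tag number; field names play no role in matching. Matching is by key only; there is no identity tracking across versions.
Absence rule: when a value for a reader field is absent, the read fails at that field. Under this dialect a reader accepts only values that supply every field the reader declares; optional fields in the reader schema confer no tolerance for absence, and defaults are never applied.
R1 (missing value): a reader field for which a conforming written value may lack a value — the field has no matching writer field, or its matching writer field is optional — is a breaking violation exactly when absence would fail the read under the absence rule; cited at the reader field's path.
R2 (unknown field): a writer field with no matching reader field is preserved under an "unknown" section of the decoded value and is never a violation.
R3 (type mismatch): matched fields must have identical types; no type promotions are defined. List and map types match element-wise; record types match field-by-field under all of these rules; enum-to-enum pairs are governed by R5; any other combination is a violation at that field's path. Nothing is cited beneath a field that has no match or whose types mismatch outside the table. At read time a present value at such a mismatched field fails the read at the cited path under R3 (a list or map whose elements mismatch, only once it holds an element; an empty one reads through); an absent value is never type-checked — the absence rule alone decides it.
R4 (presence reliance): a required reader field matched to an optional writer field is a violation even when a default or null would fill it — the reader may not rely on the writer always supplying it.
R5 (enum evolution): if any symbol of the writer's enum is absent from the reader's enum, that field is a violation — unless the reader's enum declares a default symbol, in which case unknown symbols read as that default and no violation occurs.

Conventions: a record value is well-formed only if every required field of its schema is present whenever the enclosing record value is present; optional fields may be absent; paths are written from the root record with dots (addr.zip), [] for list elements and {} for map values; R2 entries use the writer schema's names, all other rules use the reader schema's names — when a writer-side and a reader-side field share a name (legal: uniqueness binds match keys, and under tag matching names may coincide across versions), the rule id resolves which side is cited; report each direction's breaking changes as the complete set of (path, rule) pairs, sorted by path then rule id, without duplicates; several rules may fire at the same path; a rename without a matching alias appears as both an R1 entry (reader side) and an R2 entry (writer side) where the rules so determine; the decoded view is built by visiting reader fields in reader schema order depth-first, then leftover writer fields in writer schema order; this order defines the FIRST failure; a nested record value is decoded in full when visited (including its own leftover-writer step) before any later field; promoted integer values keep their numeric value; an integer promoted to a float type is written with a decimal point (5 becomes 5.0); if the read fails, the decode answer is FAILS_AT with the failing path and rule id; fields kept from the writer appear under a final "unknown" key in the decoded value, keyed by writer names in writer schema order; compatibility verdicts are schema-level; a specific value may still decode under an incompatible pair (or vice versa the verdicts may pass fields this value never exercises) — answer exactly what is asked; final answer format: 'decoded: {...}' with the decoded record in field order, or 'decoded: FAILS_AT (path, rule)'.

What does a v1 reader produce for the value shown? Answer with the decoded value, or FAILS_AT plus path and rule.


arrows below run writer -> reader for Session
decode walk for Session under reader schema v1:
  tier := "URGENT"
  read fails at duration under R1 (no fill)
  => FAILS_AT (duration, R1)
the other Session changes do not affect what is asked:
  enum Role (field tier in record Session): symbol HIGH removed (it was the default; the default is cleared) -> affects the rule determinations only; this particular Session value decodes identically
  field attempts in record Session: optional changed to required -> affects the rule determinations only; this particular Session value decodes identically
  added field age to record Session: required int64, tag 8 (in v2 it sits immediately before active) -> affects the rule determinations only; this particular Session value decodes identically

decoded: FAILS_AT (duration, R1)


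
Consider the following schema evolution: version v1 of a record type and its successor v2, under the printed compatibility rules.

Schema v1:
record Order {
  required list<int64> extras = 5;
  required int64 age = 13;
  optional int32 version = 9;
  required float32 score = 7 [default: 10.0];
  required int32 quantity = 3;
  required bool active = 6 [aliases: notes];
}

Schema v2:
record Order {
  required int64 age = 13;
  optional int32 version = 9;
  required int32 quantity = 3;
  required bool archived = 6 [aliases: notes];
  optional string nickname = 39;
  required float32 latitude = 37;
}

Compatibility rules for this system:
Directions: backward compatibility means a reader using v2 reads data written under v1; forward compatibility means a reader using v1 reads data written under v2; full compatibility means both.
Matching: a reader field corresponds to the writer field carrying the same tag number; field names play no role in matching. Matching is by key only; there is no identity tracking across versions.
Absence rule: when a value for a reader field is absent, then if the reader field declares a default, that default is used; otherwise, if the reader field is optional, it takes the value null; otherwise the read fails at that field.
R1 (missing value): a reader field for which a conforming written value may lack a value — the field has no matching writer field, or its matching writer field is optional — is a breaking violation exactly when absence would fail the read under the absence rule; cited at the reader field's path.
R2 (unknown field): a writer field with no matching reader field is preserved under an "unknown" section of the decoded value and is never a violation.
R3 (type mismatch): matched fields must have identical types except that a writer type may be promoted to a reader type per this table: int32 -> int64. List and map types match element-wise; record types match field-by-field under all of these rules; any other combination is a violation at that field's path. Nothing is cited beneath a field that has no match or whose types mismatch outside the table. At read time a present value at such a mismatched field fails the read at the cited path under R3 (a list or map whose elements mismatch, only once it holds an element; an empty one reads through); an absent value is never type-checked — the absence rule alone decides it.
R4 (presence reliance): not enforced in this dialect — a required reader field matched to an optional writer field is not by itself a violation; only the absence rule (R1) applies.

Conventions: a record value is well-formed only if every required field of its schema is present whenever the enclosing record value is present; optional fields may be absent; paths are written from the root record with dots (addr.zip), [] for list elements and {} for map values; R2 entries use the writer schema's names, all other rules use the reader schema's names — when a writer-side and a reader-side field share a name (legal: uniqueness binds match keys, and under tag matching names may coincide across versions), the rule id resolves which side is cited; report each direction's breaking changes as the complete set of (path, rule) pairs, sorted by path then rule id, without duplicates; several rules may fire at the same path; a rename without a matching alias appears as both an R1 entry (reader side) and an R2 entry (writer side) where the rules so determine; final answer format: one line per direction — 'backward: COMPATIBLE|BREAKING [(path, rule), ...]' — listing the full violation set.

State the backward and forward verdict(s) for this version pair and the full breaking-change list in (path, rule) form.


the writer's type comes first in each Order pair
backward on Order — v2 reading data written by v1:
  age: paired with writer age (int64 -> int64; writer required)
  version: paired with writer version (int32 -> int32; writer optional)
  quantity: paired with writer quantity (int32 -> int32; writer required)
  archived: paired with writer active (bool -> bool; writer required)
  nickname has no writer counterpart
  latitude has no writer counterpart
  leftover writer field: extras
  leftover writer field: score
  rule R1 violated at latitude
  backward on Order therefore BREAKING (1)
forward on Order — v1 reading data written by v2:
  extras has no writer counterpart
  age: paired with writer age (int64 -> int64; writer required)
  version: paired with writer version (int32 -> int32; writer optional)
  score has no writer counterpart
  quantity: paired with writer quantity (int32 -> int32; writer required)
  active: paired with writer archived (bool -> bool; writer required)
  leftover writer field: nickname
  leftover writer field: latitude
  rule R1 violated at extras
  forward on Order therefore BREAKING (1)

backward: BREAKING [(latitude, R1)]; forward: BREAKING [(extras, R1)]


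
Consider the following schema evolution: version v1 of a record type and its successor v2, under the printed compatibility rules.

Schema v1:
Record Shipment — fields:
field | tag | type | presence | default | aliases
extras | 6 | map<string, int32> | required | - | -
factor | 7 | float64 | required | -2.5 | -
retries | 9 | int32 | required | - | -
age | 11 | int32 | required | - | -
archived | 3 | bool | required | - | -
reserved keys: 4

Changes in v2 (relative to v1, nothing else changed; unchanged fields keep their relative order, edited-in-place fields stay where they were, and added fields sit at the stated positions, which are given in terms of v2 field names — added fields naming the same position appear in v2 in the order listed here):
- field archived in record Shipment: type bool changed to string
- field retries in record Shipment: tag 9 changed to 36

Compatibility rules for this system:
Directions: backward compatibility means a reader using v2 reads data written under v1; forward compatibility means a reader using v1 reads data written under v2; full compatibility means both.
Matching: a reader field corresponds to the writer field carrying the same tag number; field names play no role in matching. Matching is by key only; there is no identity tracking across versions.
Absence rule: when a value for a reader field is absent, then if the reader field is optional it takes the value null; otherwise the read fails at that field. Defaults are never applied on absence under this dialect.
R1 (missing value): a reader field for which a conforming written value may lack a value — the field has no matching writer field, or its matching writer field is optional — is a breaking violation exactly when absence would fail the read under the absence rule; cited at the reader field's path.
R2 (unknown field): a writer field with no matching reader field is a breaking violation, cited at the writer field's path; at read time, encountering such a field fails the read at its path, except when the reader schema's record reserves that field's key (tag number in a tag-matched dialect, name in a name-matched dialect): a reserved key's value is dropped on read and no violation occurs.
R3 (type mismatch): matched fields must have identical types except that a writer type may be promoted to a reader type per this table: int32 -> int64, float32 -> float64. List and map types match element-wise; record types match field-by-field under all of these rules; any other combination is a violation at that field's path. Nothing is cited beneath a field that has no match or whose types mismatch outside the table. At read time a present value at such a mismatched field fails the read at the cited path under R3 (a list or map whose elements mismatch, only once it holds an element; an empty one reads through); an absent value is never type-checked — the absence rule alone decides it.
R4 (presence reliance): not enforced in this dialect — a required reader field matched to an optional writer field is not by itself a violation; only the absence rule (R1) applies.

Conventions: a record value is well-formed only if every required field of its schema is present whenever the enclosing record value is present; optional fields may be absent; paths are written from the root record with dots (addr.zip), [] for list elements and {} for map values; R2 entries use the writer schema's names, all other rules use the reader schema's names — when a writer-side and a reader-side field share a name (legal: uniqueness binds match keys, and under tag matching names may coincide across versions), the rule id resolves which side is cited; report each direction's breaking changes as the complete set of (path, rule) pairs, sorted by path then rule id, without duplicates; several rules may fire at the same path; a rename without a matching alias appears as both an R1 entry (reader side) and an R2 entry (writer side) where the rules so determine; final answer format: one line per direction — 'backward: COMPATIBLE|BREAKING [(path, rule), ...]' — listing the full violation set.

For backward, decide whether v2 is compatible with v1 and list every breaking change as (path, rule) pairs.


backward: BREAKING [(archived, R3), (retries, R1), (retries, R2)]

the writer's type comes first in each Shipment pair
backward on Shipment — v2 reading data written by v1:
  extras <- extras (map<string, int32> -> map<string, int32>, writer required)
  factor <- factor (float64 -> float64, writer required)
  retries: no writer match
  age <- age (int32 -> int32, writer required)
  archived <- archived (bool -> string, writer required)
  leftover writer field: retries
  R3 fires at archived
  R1 fires at retries
  R2 fires at retries
  backward on Shipment therefore BREAKING (3)


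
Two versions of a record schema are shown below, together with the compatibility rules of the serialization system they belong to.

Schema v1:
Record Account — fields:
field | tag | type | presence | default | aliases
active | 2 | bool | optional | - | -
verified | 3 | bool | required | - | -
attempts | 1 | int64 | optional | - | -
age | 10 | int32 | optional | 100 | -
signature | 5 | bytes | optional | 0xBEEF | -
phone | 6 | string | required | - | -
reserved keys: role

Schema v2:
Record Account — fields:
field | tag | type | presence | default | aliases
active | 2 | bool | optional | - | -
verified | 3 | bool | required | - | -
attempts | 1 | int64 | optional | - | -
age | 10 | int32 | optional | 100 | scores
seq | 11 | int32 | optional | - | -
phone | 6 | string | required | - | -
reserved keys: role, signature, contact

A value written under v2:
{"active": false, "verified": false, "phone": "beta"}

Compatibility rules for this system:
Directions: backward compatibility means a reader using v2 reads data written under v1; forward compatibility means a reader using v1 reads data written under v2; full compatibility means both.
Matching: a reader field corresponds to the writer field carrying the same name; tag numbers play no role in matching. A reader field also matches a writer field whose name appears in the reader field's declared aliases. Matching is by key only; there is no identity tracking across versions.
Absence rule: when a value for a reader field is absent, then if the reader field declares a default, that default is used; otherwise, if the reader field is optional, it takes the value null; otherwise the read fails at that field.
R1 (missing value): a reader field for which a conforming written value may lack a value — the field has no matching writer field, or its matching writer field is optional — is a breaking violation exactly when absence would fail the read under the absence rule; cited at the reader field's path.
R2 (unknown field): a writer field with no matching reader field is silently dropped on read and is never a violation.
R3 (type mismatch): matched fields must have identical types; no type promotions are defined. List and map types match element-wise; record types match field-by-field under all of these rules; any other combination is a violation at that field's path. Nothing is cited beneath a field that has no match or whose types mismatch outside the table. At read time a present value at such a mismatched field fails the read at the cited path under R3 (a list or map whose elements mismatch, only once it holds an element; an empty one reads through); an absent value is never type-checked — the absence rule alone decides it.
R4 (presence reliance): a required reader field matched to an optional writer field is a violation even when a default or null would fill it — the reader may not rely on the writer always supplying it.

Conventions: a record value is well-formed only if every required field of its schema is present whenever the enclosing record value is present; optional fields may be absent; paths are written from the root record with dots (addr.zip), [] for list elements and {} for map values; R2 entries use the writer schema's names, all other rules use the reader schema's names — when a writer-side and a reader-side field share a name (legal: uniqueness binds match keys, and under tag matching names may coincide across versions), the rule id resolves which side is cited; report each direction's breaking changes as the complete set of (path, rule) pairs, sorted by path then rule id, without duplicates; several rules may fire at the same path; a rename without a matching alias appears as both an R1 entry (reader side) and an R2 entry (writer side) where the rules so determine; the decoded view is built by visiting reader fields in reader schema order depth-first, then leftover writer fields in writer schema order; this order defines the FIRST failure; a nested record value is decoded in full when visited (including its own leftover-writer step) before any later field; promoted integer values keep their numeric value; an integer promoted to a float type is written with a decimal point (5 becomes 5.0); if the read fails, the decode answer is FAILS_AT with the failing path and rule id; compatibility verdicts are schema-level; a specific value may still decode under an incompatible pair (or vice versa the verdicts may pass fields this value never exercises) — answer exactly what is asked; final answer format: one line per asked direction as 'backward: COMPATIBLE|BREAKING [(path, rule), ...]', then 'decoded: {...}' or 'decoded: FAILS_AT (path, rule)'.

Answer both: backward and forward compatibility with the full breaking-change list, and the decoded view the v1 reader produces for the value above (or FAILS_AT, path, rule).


arrows below run writer -> reader for Account
backward pass over Account, reader schema v2, writer schema v1:
  active <- active (bool -> bool, writer optional)
  verified <- verified (bool -> bool, writer required)
  attempts <- attempts (int64 -> int64, writer optional)
  age <- age (int32 -> int32, writer optional)
  seq: no writer-side match
  phone <- phone (string -> string, writer required)
  writer field signature has no reader counterpart
  => backward verdict for Account: COMPATIBLE, no violations
forward pass over Account, reader schema v1, writer schema v2:
  active <- active (bool -> bool, writer optional)
  verified <- verified (bool -> bool, writer required)
  attempts <- attempts (int64 -> int64, writer optional)
  age <- age (int32 -> int32, writer optional)
  signature: no writer-side match
  phone <- phone (string -> string, writer required)
  writer field seq has no reader counterpart
  => forward verdict for Account: COMPATIBLE, no violations
decoding the Account value with the v1 reader:
  active := false
  verified := false
  attempts := null (absent, optional -> null)
  age := 100 (absent -> default)
  signature := 0xBEEF (absent -> default)
  phone := "beta"
  => decoded: {"active": false, "verified": false, "attempts": null, "age": 100, "signature": 0xBEEF, "phone": "beta"}

backward: COMPATIBLE []; forward: COMPATIBLE []; decoded: {"active": false, "verified": false, "attempts": null, "age": 100, "signature": 0xBEEF, "phone": "beta"}
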